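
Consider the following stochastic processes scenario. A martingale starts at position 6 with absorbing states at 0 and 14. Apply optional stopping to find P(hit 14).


By optional stopping theorem: E(M at tau) = M(0) = 6
P(hit 14)*14 + P(hit 0)*0 = 6
P(hit 14) = (6 - 0)/(14 - 0) = 3/7 = 0.4286

0.4286


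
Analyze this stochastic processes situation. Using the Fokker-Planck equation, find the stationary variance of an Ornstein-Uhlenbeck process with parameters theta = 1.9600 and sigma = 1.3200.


Stationary variance = sigma^2 / (2*theta)
= 1.3200^2 / (2*1.9600)
= 1.7424 / 3.9200
= 0.4445

0.4445


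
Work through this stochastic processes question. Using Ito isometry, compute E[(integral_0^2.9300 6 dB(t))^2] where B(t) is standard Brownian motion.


By Ito isometry: E[(int f dB)^2] = int f^2 dt
= 6^2 * 2.9300
= 36 * 2.9300 = 105.4800

105.4800


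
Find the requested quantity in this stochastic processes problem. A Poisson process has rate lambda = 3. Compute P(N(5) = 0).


P(N(t)=k) = (lambda*t)^k * exp(-lambda*t) / k!
lambda*t = 15
= 15^0 * exp(-15) / 0!
= 1 * 3.0590e-07 / 1
= 3.0590e-07

3.0590e-07


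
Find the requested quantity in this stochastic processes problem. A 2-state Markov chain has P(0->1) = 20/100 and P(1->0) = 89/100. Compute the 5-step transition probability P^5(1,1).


Computing P^5 by matrix multiplication.
P = [[0.8000, 0.2000], [0.8900, 0.1100]]
After raising P to the power 5:
P^5(1,1) = 0.1835

0.1835


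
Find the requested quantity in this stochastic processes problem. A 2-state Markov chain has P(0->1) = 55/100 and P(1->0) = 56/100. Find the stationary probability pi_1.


Stationary distribution: pi_0 = p10/(p01+p10), pi_1 = p01/(p01+p10)
p01 = 0.5500, p10 = 0.5600
pi_1 = 0.4955

0.4955


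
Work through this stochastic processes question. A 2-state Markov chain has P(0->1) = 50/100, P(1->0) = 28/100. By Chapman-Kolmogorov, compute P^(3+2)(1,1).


P^5 = P^3 * P^2
Computing via matrix multiplication of the transition matrix.
Entry (1,1) of P^5 = 0.6412

0.6412


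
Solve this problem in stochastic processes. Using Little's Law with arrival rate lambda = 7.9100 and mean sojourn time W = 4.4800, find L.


Little's Law: L = lambda * W
= 7.9100 * 4.4800
= 35.4368

35.4368


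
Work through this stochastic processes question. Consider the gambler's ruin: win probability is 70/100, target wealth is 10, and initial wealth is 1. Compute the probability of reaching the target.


Gambler's ruin formula:
r = q/p = 0.3000/0.7000 = 0.4286
P(win) = (1 - r^i)/(1 - r^N)
= (1 - 0.4286^1)/(1 - 0.4286^10)
= 0.5715

0.5715


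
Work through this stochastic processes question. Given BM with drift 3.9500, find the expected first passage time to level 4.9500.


Expected first passage time = a/mu
= 4.9500/3.9500
= 1.2532

1.2532


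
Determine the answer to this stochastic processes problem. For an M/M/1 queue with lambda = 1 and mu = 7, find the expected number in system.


rho = 1/7 = 0.1429
L = rho/(1-rho)
= 0.1429/0.8571
= 0.1667

0.1667


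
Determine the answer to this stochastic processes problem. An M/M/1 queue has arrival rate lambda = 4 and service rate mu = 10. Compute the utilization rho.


rho = lambda/mu
= 4/10
= 0.4000

0.4000


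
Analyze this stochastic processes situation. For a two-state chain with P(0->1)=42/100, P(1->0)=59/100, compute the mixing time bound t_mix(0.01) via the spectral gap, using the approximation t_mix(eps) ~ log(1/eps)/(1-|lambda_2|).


lambda_2 = |1 - p01 - p10| = |1 - 0.4200 - 0.5900| = 0.0100
t_mix ~ log(1/eps)/(1 - |lambda_2|)
= log(100)/(1 - 0.0100) = 4.6052/0.9900
= 4.6517

4.6517


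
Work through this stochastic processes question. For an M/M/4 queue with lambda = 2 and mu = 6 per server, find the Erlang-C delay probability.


a = lambda/mu = 0.3333
rho = a/c = 0.0833
Erlang-C formula applied:
C(c,a) = 4.0209e-04

4.0209e-04


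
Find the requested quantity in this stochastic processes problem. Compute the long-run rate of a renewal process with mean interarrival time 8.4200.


Long-run renewal rate = 1/E(X)
= 1/8.4200
= 0.1188

0.1188


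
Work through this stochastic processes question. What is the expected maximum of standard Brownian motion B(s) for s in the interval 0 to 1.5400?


E(max B(s)) = sqrt(2t/pi)
= sqrt(2*1.5400/pi)
= sqrt(0.9804)
= 0.9901

0.9901


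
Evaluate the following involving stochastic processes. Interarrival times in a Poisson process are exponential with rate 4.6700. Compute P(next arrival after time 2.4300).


P(X > t) = exp(-lambda * t)
= exp(-4.6700 * 2.4300)
= exp(-11.3481) = 1.1792e-05

1.1792e-05


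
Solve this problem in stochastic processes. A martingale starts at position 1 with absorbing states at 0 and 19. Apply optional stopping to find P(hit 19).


By optional stopping theorem: E(M at tau) = M(0) = 1
P(hit 19)*19 + P(hit 0)*0 = 1
P(hit 19) = (1 - 0)/(19 - 0) = 1/19 = 0.0526

0.0526


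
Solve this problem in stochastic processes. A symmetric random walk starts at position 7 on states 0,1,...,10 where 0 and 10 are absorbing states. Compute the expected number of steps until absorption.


For symmetric RW on 0,...,N with absorbing barriers, E(i) = i*(N-i)
E(7) = 7 * 3 = 21

21


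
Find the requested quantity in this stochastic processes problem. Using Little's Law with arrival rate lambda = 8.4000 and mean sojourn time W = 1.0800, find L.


Little's Law: L = lambda * W
= 8.4000 * 1.0800
= 9.0720

9.0720


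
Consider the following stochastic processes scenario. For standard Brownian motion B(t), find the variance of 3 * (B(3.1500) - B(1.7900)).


Var(alpha*(B(t)-B(s))) = alpha^2 * (t-s)
= 3^2 * (3.1500 - 1.7900)
= 9 * 1.3600
= 12.2400

12.2400


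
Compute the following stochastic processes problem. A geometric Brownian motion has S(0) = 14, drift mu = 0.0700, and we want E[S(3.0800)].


E[S(t)] = S(0) * exp(mu * t)
= 14 * exp(0.0700 * 3.0800)
= 14 * 1.2406
= 17.3685

17.3685


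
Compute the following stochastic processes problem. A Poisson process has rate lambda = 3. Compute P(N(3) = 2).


P(N(t)=k) = (lambda*t)^k * exp(-lambda*t) / k!
lambda*t = 9
= 9^2 * exp(-9) / 2!
= 81 * 1.2341e-04 / 2
= 0.0050

0.0050


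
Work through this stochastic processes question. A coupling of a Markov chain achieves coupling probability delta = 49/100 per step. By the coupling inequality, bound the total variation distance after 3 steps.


TV distance bound <= (1-delta)^n
= (1 - 0.4900)^3
= 0.5100^3
= 0.1327

0.1327


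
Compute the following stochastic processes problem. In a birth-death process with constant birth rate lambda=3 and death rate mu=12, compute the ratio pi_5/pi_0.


For birth-death process, pi_n/pi_0 = (lambda/mu)^n
= (3/12)^5
= 9.7656e-04

9.7656e-04


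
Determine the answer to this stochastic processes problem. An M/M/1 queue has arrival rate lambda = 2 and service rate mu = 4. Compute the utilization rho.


rho = lambda/mu
= 2/4
= 0.5000

0.5000


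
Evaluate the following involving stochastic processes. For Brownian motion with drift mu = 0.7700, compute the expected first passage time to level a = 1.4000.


Expected first passage time = a/mu
= 1.4000/0.7700
= 1.8182

1.8182


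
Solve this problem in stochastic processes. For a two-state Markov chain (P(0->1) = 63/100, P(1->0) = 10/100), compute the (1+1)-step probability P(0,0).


P^2 = P^1 * P^1
Computing via matrix multiplication of the transition matrix.
Entry (0,0) of P^2 = 0.1999

0.1999


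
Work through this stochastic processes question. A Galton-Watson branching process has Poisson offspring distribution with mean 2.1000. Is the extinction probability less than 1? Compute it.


Since mu = 2.1000 > 1, extinction prob q < 1.
Solve s = exp(mu*(s-1)) iteratively.
q = 0.1779

0.1779


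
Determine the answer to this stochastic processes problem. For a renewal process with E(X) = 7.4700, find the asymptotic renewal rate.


Long-run renewal rate = 1/E(X)
= 1/7.4700
= 0.1339

0.1339


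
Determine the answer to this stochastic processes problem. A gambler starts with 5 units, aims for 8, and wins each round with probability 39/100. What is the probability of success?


Gambler's ruin formula:
r = q/p = 0.6100/0.3900 = 1.5641
P(win) = (1 - r^i)/(1 - r^N)
= (1 - 1.5641^5)/(1 - 1.5641^8)
= 0.2401

0.2401


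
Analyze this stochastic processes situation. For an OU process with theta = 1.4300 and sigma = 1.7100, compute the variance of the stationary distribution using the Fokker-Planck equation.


Stationary variance = sigma^2 / (2*theta)
= 1.7100^2 / (2*1.4300)
= 2.9241 / 2.8600
= 1.0224

1.0224


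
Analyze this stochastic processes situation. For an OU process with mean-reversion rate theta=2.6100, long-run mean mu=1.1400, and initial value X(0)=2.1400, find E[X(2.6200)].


E[X(t)] = mu + (X(0) - mu)*exp(-theta*t)
= 1.1400 + (2.1400 - 1.1400)*exp(-2.6100*2.6200)
= 1.1400 + 1.0000 * 0.0011
= 1.1411

1.1411


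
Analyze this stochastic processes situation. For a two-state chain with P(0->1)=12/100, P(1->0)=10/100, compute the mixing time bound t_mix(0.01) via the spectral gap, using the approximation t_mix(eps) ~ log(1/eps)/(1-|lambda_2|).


lambda_2 = |1 - p01 - p10| = |1 - 0.1200 - 0.1000| = 0.7800
t_mix ~ log(1/eps)/(1 - |lambda_2|)
= log(100)/(1 - 0.7800) = 4.6052/0.2200
= 20.9326

20.9326


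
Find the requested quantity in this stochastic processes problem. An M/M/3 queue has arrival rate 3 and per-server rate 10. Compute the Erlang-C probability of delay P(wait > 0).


a = lambda/mu = 0.3000
rho = a/c = 0.1000
Erlang-C formula applied:
C(c,a) = 0.0037

0.0037


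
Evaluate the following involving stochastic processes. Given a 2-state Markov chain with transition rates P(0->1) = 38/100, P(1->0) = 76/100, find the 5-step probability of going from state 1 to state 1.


Computing P^5 by matrix multiplication.
P = [[0.6200, 0.3800], [0.7600, 0.2400]]
After raising P to the power 5:
P^5(1,1) = 0.3333

0.3333


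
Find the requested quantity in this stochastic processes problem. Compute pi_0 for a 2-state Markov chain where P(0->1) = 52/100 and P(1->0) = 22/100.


Stationary distribution: pi_0 = p10/(p01+p10), pi_1 = p01/(p01+p10)
p01 = 0.5200, p10 = 0.2200
pi_0 = 0.2973

0.2973


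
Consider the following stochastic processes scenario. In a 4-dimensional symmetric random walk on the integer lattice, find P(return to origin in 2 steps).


P(return in 2 steps) = P(reverse first step) = 1/(2d)
= 1/8
= 0.1250

0.1250


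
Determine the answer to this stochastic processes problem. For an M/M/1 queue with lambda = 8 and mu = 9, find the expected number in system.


rho = 8/9 = 0.8889
L = rho/(1-rho)
= 0.8889/0.1111
= 8.0000

8.0000


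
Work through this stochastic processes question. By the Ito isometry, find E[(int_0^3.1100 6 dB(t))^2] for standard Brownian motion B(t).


By Ito isometry: E[(int f dB)^2] = int f^2 dt
= 6^2 * 3.1100
= 36 * 3.1100 = 111.9600

111.9600


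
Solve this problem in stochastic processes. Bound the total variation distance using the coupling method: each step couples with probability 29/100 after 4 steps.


TV distance bound <= (1-delta)^n
= (1 - 0.2900)^4
= 0.7100^4
= 0.2541

0.2541


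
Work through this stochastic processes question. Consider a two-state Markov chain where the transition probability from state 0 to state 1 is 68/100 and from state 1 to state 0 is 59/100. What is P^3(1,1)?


Computing P^3 by matrix multiplication.
P = [[0.3200, 0.6800], [0.5900, 0.4100]]
After raising P to the power 3:
P^3(1,1) = 0.5263

0.5263


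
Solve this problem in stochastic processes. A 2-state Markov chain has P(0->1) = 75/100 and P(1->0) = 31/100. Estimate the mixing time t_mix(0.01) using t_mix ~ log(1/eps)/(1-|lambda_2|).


lambda_2 = |1 - p01 - p10| = |1 - 0.7500 - 0.3100| = 0.0600
t_mix ~ log(1/eps)/(1 - |lambda_2|)
= log(100)/(1 - 0.0600) = 4.6052/0.9400
= 4.8991

4.8991


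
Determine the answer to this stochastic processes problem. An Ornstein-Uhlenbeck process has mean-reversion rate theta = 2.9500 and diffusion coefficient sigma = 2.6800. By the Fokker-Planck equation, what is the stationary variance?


Stationary variance = sigma^2 / (2*theta)
= 2.6800^2 / (2*2.9500)
= 7.1824 / 5.9000
= 1.2174

1.2174


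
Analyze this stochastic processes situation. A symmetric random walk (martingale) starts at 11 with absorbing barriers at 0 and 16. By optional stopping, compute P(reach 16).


By optional stopping theorem: E(M at tau) = M(0) = 11
P(hit 16)*16 + P(hit 0)*0 = 11
P(hit 16) = (11 - 0)/(16 - 0) = 11/16 = 0.6875

0.6875


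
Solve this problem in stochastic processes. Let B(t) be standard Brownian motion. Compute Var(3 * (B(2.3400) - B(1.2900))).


Var(alpha*(B(t)-B(s))) = alpha^2 * (t-s)
= 3^2 * (2.3400 - 1.2900)
= 9 * 1.0500
= 9.4500

9.4500


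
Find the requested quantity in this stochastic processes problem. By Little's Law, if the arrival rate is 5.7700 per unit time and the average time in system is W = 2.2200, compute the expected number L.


Little's Law: L = lambda * W
= 5.7700 * 2.2200
= 12.8094

12.8094


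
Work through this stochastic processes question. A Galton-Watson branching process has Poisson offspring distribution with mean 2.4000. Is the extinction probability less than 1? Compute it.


Since mu = 2.4000 > 1, extinction prob q < 1.
Solve s = exp(mu*(s-1)) iteratively.
q = 0.1214

0.1214


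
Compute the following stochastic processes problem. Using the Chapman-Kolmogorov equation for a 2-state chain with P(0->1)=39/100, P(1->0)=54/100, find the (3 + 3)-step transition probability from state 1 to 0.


P^6 = P^3 * P^3
Computing via matrix multiplication of the transition matrix.
Entry (1,0) of P^6 = 0.5806

0.5806


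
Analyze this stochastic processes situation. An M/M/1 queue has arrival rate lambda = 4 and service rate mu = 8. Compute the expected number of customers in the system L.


rho = 4/8 = 0.5000
L = rho/(1-rho)
= 0.5000/0.5000
= 1.0000

1.0000


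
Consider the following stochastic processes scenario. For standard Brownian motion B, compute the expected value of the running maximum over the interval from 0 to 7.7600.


E(max B(s)) = sqrt(2t/pi)
= sqrt(2*7.7600/pi)
= sqrt(4.9402)
= 2.2226

2.2226


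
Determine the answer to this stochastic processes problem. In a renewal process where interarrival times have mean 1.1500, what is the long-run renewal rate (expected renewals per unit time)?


Long-run renewal rate = 1/E(X)
= 1/1.1500
= 0.8696

0.8696


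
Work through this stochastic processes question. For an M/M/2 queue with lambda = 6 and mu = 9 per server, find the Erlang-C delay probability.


a = lambda/mu = 0.6667
rho = a/c = 0.3333
Erlang-C formula applied:
C(c,a) = 0.1667

0.1667


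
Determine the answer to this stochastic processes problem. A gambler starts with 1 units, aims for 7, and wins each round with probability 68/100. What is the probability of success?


Gambler's ruin formula:
r = q/p = 0.3200/0.6800 = 0.4706
P(win) = (1 - r^i)/(1 - r^N)
= (1 - 0.4706^1)/(1 - 0.4706^7)
= 0.5321

0.5321


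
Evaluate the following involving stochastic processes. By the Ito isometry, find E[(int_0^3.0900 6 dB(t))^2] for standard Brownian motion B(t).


By Ito isometry: E[(int f dB)^2] = int f^2 dt
= 6^2 * 3.0900
= 36 * 3.0900 = 111.2400

111.2400


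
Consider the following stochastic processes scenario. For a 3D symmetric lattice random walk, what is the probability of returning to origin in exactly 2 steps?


P(return in 2 steps) = P(reverse first step) = 1/(2d)
= 1/6
= 0.1667

0.1667


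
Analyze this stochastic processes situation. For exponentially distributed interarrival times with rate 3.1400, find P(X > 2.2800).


P(X > t) = exp(-lambda * t)
= exp(-3.1400 * 2.2800)
= exp(-7.1592) = 7.7768e-04

7.7768e-04


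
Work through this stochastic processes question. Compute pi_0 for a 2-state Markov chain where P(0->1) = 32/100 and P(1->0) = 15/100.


Stationary distribution: pi_0 = p10/(p01+p10), pi_1 = p01/(p01+p10)
p01 = 0.3200, p10 = 0.1500
pi_0 = 0.3191

0.3191


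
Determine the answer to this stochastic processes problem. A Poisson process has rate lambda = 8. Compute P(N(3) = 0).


P(N(t)=k) = (lambda*t)^k * exp(-lambda*t) / k!
lambda*t = 24
= 24^0 * exp(-24) / 0!
= 1 * 3.7751e-11 / 1
= 3.7751e-11

3.7751e-11


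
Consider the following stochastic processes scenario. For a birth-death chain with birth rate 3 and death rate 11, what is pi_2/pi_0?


For birth-death process, pi_n/pi_0 = (lambda/mu)^n
= (3/11)^2
= 0.0744

0.0744


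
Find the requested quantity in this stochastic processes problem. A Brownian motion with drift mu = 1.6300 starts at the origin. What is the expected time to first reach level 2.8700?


Expected first passage time = a/mu
= 2.8700/1.6300
= 1.7607

1.7607


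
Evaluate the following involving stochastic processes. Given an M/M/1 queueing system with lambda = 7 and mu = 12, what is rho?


rho = lambda/mu
= 7/12
= 0.5833

0.5833


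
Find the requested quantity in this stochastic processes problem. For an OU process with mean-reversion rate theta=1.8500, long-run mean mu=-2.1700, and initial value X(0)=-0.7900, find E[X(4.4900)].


E[X(t)] = mu + (X(0) - mu)*exp(-theta*t)
= -2.1700 + (-0.7900 - -2.1700)*exp(-1.8500*4.4900)
= -2.1700 + 1.3800 * 2.4691e-04
= -2.1697

-2.1697


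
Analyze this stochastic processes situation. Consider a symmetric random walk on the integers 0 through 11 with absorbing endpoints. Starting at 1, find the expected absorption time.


For symmetric RW on 0,...,N with absorbing barriers, E(i) = i*(N-i)
E(1) = 1 * 10 = 10

10


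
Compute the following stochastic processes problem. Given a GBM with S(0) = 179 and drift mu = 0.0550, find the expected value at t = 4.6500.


E[S(t)] = S(0) * exp(mu * t)
= 179 * exp(0.0550 * 4.6500)
= 179 * 1.2914
= 231.1659

231.1659


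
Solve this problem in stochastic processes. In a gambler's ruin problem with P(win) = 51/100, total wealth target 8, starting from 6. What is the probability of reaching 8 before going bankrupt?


Gambler's ruin formula:
r = q/p = 0.4900/0.5100 = 0.9608
P(win) = (1 - r^i)/(1 - r^N)
= (1 - 0.9608^6)/(1 - 0.9608^8)
= 0.7792

0.7792


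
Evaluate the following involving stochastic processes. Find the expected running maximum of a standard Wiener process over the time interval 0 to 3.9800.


E(max B(s)) = sqrt(2t/pi)
= sqrt(2*3.9800/pi)
= sqrt(2.5337)
= 1.5918

1.5918


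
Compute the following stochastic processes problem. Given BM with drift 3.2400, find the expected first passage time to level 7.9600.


Expected first passage time = a/mu
= 7.9600/3.2400
= 2.4568

2.4568


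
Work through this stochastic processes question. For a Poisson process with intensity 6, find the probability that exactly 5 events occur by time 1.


P(N(t)=k) = (lambda*t)^k * exp(-lambda*t) / k!
lambda*t = 6
= 6^5 * exp(-6) / 5!
= 7776 * 0.0025 / 120
= 0.1606

0.1606


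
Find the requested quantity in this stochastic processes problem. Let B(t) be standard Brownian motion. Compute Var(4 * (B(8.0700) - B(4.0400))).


Var(alpha*(B(t)-B(s))) = alpha^2 * (t-s)
= 4^2 * (8.0700 - 4.0400)
= 16 * 4.0300
= 64.4800

64.4800


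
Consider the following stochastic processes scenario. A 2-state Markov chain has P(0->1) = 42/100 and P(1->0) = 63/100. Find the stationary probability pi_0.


Stationary distribution: pi_0 = p10/(p01+p10), pi_1 = p01/(p01+p10)
p01 = 0.4200, p10 = 0.6300
pi_0 = 0.6000

0.6000


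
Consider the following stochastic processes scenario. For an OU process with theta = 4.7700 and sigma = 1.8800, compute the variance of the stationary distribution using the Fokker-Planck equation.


Stationary variance = sigma^2 / (2*theta)
= 1.8800^2 / (2*4.7700)
= 3.5344 / 9.5400
= 0.3705

0.3705


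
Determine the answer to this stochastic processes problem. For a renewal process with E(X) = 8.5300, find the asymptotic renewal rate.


Long-run renewal rate = 1/E(X)
= 1/8.5300
= 0.1172

0.1172


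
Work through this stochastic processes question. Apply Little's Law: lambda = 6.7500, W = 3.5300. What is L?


Little's Law: L = lambda * W
= 6.7500 * 3.5300
= 23.8275

23.8275


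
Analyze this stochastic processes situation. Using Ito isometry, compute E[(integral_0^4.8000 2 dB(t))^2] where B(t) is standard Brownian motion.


By Ito isometry: E[(int f dB)^2] = int f^2 dt
= 2^2 * 4.8000
= 4 * 4.8000 = 19.2000

19.2000


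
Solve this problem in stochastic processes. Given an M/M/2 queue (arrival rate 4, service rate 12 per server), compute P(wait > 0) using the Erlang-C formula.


a = lambda/mu = 0.3333
rho = a/c = 0.1667
Erlang-C formula applied:
C(c,a) = 0.0476

0.0476


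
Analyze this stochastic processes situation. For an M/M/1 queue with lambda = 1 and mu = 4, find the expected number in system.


rho = 1/4 = 0.2500
L = rho/(1-rho)
= 0.2500/0.7500
= 0.3333

0.3333


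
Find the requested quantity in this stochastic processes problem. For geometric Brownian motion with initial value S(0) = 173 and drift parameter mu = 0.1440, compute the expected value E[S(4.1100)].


E[S(t)] = S(0) * exp(mu * t)
= 173 * exp(0.1440 * 4.1100)
= 173 * 1.8073
= 312.6648

312.6648


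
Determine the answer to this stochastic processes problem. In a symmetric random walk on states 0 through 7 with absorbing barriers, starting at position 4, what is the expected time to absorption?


For symmetric RW on 0,...,N with absorbing barriers, E(i) = i*(N-i)
E(4) = 4 * 3 = 12

12


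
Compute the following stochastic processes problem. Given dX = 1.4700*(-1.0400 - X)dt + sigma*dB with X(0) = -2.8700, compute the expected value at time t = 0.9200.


E[X(t)] = mu + (X(0) - mu)*exp(-theta*t)
= -1.0400 + (-2.8700 - -1.0400)*exp(-1.4700*0.9200)
= -1.0400 + -1.8300 * 0.2586
= -1.5133

-1.5133


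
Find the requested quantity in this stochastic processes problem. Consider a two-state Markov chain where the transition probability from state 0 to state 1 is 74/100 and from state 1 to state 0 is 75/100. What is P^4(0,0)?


Computing P^4 by matrix multiplication.
P = [[0.2600, 0.7400], [0.7500, 0.2500]]
After raising P to the power 4:
P^4(0,0) = 0.5320

0.5320


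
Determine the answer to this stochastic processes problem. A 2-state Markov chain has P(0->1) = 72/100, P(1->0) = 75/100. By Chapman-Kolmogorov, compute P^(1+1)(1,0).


P^2 = P^1 * P^1
Computing via matrix multiplication of the transition matrix.
Entry (1,0) of P^2 = 0.3975

0.3975


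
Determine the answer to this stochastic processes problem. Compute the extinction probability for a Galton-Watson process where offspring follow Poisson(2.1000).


Since mu = 2.1000 > 1, extinction prob q < 1.
Solve s = exp(mu*(s-1)) iteratively.
q = 0.1779

0.1779


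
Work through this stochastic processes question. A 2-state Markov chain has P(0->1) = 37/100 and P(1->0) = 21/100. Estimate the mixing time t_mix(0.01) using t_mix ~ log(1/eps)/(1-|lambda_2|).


lambda_2 = |1 - p01 - p10| = |1 - 0.3700 - 0.2100| = 0.4200
t_mix ~ log(1/eps)/(1 - |lambda_2|)
= log(100)/(1 - 0.4200) = 4.6052/0.5800
= 7.9399

7.9399


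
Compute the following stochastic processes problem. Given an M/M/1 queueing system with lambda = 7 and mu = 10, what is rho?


rho = lambda/mu
= 7/10
= 0.7000

0.7000


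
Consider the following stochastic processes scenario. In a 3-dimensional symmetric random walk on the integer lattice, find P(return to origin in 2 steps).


P(return in 2 steps) = P(reverse first step) = 1/(2d)
= 1/6
= 0.1667

0.1667


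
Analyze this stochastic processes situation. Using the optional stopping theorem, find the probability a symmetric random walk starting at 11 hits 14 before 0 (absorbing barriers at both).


By optional stopping theorem: E(M at tau) = M(0) = 11
P(hit 14)*14 + P(hit 0)*0 = 11
P(hit 14) = (11 - 0)/(14 - 0) = 11/14 = 0.7857

0.7857


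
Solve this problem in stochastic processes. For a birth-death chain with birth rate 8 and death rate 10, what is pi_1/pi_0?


For birth-death process, pi_n/pi_0 = (lambda/mu)^n
= (8/10)^1
= 0.8000

0.8000


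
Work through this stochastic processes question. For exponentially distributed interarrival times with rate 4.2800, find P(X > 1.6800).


P(X > t) = exp(-lambda * t)
= exp(-4.2800 * 1.6800)
= exp(-7.1904) = 7.5379e-04

7.5379e-04


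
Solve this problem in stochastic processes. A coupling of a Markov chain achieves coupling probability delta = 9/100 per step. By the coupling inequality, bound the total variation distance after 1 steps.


TV distance bound <= (1-delta)^n
= (1 - 0.0900)^1
= 0.9100^1
= 0.9100

0.9100


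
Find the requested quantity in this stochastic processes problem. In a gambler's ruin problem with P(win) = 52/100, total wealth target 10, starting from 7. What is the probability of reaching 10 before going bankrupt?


Gambler's ruin formula:
r = q/p = 0.4800/0.5200 = 0.9231
P(win) = (1 - r^i)/(1 - r^N)
= (1 - 0.9231^7)/(1 - 0.9231^10)
= 0.7787

0.7787


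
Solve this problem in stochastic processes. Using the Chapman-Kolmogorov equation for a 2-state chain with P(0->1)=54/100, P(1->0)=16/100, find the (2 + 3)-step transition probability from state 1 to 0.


P^5 = P^2 * P^3
Computing via matrix multiplication of the transition matrix.
Entry (1,0) of P^5 = 0.2280

0.2280


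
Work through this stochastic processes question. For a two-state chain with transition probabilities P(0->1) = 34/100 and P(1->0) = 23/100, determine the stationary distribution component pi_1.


Stationary distribution: pi_0 = p10/(p01+p10), pi_1 = p01/(p01+p10)
p01 = 0.3400, p10 = 0.2300
pi_1 = 0.5965

0.5965


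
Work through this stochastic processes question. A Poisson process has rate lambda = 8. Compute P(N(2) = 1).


P(N(t)=k) = (lambda*t)^k * exp(-lambda*t) / k!
lambda*t = 16
= 16^1 * exp(-16) / 1!
= 16 * 1.1254e-07 / 1
= 1.8006e-06

1.8006e-06


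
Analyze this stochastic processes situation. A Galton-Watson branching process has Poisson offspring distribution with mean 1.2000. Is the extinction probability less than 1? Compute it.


Since mu = 1.2000 > 1, extinction prob q < 1.
Solve s = exp(mu*(s-1)) iteratively.
q = 0.6863

0.6863


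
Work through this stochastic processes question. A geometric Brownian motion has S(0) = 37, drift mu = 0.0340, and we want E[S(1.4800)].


E[S(t)] = S(0) * exp(mu * t)
= 37 * exp(0.0340 * 1.4800)
= 37 * 1.0516
= 38.9095

38.9095


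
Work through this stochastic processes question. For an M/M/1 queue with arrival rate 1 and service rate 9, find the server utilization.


rho = lambda/mu
= 1/9
= 0.1111

0.1111


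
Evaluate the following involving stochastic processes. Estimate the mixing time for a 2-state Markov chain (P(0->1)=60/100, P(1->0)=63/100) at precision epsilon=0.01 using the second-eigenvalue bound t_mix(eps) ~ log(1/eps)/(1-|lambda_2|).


lambda_2 = |1 - p01 - p10| = |1 - 0.6000 - 0.6300| = 0.2300
t_mix ~ log(1/eps)/(1 - |lambda_2|)
= log(100)/(1 - 0.2300) = 4.6052/0.7700
= 5.9807

5.9807


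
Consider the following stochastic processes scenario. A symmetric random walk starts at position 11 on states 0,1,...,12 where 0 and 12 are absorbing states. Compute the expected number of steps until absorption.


For symmetric RW on 0,...,N with absorbing barriers, E(i) = i*(N-i)
E(11) = 11 * 1 = 11

11


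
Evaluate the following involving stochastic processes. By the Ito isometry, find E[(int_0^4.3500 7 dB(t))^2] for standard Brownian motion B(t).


By Ito isometry: E[(int f dB)^2] = int f^2 dt
= 7^2 * 4.3500
= 49 * 4.3500 = 213.1500

213.1500


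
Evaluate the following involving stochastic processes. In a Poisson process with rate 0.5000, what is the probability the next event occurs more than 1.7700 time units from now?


P(X > t) = exp(-lambda * t)
= exp(-0.5000 * 1.7700)
= exp(-0.8850) = 0.4127

0.4127


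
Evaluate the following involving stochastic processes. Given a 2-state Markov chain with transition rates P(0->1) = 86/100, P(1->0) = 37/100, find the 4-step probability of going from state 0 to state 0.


Computing P^4 by matrix multiplication.
P = [[0.1400, 0.8600], [0.3700, 0.6300]]
After raising P to the power 4:
P^4(0,0) = 0.3028

0.3028


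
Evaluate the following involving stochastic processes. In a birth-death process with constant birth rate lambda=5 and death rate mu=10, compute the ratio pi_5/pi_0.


For birth-death process, pi_n/pi_0 = (lambda/mu)^n
= (5/10)^5
= 0.0312

0.0312


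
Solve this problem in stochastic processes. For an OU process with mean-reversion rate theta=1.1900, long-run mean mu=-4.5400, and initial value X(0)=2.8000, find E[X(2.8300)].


E[X(t)] = mu + (X(0) - mu)*exp(-theta*t)
= -4.5400 + (2.8000 - -4.5400)*exp(-1.1900*2.8300)
= -4.5400 + 7.3400 * 0.0345
= -4.2870

-4.2870


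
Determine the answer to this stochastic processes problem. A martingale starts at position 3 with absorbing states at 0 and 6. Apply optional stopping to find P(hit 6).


By optional stopping theorem: E(M at tau) = M(0) = 3
P(hit 6)*6 + P(hit 0)*0 = 3
P(hit 6) = (3 - 0)/(6 - 0) = 1/2 = 0.5000

0.5000


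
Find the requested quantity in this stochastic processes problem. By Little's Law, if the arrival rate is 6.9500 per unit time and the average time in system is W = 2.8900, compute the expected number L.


Little's Law: L = lambda * W
= 6.9500 * 2.8900
= 20.0855

20.0855


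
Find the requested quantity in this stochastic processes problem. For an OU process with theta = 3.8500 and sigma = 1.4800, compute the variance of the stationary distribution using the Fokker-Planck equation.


Stationary variance = sigma^2 / (2*theta)
= 1.4800^2 / (2*3.8500)
= 2.1904 / 7.7000
= 0.2845

0.2845


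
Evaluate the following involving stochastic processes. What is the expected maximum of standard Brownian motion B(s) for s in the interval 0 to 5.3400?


E(max B(s)) = sqrt(2t/pi)
= sqrt(2*5.3400/pi)
= sqrt(3.3995)
= 1.8438

1.8438


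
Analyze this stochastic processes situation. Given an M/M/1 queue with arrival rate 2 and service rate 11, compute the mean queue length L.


rho = 2/11 = 0.1818
L = rho/(1-rho)
= 0.1818/0.8182
= 0.2222

0.2222


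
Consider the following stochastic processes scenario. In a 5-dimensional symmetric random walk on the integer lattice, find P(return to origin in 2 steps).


P(return in 2 steps) = P(reverse first step) = 1/(2d)
= 1/10
= 0.1000

0.1000


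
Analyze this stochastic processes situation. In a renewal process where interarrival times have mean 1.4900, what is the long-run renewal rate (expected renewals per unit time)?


Long-run renewal rate = 1/E(X)
= 1/1.4900
= 0.6711

0.6711


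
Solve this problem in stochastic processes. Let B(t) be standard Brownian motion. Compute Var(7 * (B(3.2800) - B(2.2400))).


Var(alpha*(B(t)-B(s))) = alpha^2 * (t-s)
= 7^2 * (3.2800 - 2.2400)
= 49 * 1.0400
= 50.9600

50.9600


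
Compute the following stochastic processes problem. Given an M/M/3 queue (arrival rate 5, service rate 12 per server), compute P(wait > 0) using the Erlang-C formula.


a = lambda/mu = 0.4167
rho = a/c = 0.1389
Erlang-C formula applied:
C(c,a) = 0.0092

0.0092


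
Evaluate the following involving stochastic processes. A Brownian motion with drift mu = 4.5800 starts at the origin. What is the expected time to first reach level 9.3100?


Expected first passage time = a/mu
= 9.3100/4.5800
= 2.0328

2.0328


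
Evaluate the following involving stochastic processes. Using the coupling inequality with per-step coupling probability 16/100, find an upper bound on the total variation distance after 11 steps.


TV distance bound <= (1-delta)^n
= (1 - 0.1600)^11
= 0.8400^11
= 0.1469

0.1469


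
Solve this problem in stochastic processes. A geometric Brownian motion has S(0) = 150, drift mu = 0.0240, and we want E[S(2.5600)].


E[S(t)] = S(0) * exp(mu * t)
= 150 * exp(0.0240 * 2.5600)
= 150 * 1.0634
= 159.5050

159.5050


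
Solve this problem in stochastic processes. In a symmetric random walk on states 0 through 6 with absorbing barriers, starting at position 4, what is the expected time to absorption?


For symmetric RW on 0,...,N with absorbing barriers, E(i) = i*(N-i)
E(4) = 4 * 2 = 8

8


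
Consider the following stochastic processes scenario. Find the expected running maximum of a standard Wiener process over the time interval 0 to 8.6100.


E(max B(s)) = sqrt(2t/pi)
= sqrt(2*8.6100/pi)
= sqrt(5.4813)
= 2.3412

2.3412


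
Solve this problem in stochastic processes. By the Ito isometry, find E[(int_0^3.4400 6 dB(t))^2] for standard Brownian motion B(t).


By Ito isometry: E[(int f dB)^2] = int f^2 dt
= 6^2 * 3.4400
= 36 * 3.4400 = 123.8400

123.8400


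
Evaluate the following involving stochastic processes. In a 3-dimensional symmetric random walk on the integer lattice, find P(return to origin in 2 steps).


P(return in 2 steps) = P(reverse first step) = 1/(2d)
= 1/6
= 0.1667

0.1667


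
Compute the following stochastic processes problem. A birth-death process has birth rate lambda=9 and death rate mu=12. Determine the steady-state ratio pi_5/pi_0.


For birth-death process, pi_n/pi_0 = (lambda/mu)^n
= (9/12)^5
= 0.2373

0.2373


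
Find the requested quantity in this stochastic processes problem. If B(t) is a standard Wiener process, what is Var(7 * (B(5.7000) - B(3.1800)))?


Var(alpha*(B(t)-B(s))) = alpha^2 * (t-s)
= 7^2 * (5.7000 - 3.1800)
= 49 * 2.5200
= 123.4800

123.4800


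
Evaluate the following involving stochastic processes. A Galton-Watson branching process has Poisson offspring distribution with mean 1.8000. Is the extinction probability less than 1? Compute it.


Since mu = 1.8000 > 1, extinction prob q < 1.
Solve s = exp(mu*(s-1)) iteratively.
q = 0.2676

0.2676


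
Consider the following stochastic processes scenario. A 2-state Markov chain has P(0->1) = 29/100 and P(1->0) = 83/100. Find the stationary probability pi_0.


Stationary distribution: pi_0 = p10/(p01+p10), pi_1 = p01/(p01+p10)
p01 = 0.2900, p10 = 0.8300
pi_0 = 0.7411

0.7411


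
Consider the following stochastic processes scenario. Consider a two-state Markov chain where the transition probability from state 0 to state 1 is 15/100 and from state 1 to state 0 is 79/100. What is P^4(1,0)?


Computing P^4 by matrix multiplication.
P = [[0.8500, 0.1500], [0.7900, 0.2100]]
After raising P to the power 4:
P^4(1,0) = 0.8404

0.8404


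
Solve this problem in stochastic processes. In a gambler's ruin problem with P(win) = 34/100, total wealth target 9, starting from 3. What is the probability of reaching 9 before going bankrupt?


Gambler's ruin formula:
r = q/p = 0.6600/0.3400 = 1.9412
P(win) = (1 - r^i)/(1 - r^N)
= (1 - 1.9412^3)/(1 - 1.9412^9)
= 0.0162

0.0162


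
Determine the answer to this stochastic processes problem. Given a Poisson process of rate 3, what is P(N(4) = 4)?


P(N(t)=k) = (lambda*t)^k * exp(-lambda*t) / k!
lambda*t = 12
= 12^4 * exp(-12) / 4!
= 20736 * 6.1442e-06 / 24
= 0.0053

0.0053


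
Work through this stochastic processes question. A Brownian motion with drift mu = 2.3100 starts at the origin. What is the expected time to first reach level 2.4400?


Expected first passage time = a/mu
= 2.4400/2.3100
= 1.0563

1.0563


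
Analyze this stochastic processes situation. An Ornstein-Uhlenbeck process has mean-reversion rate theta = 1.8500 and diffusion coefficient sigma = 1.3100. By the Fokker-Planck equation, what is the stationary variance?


Stationary variance = sigma^2 / (2*theta)
= 1.3100^2 / (2*1.8500)
= 1.7161 / 3.7000
= 0.4638

0.4638


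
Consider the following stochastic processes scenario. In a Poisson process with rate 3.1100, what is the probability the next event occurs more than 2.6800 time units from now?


P(X > t) = exp(-lambda * t)
= exp(-3.1100 * 2.6800)
= exp(-8.3348) = 2.4002e-04

2.4002e-04


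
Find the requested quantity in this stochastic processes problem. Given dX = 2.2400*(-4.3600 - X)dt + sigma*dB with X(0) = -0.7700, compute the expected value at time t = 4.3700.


E[X(t)] = mu + (X(0) - mu)*exp(-theta*t)
= -4.3600 + (-0.7700 - -4.3600)*exp(-2.2400*4.3700)
= -4.3600 + 3.5900 * 5.6076e-05
= -4.3598

-4.3598


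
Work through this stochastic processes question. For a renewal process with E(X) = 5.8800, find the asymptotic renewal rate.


Long-run renewal rate = 1/E(X)
= 1/5.8800
= 0.1701

0.1701


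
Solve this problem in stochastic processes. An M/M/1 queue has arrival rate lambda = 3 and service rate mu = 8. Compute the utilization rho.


rho = lambda/mu
= 3/8
= 0.3750

0.3750


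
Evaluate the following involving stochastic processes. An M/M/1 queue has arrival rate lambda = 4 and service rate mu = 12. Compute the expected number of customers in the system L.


rho = 4/12 = 0.3333
L = rho/(1-rho)
= 0.3333/0.6667
= 0.5000

0.5000


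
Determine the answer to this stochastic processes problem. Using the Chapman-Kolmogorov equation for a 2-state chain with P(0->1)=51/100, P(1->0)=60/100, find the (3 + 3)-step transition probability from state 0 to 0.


P^6 = P^3 * P^3
Computing via matrix multiplication of the transition matrix.
Entry (0,0) of P^6 = 0.5405

0.5405


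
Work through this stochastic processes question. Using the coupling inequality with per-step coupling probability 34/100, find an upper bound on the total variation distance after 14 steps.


TV distance bound <= (1-delta)^n
= (1 - 0.3400)^14
= 0.6600^14
= 0.0030

0.0030


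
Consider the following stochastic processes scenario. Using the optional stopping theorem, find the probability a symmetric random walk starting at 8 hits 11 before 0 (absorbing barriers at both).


By optional stopping theorem: E(M at tau) = M(0) = 8
P(hit 11)*11 + P(hit 0)*0 = 8
P(hit 11) = (8 - 0)/(11 - 0) = 8/11 = 0.7273

0.7273


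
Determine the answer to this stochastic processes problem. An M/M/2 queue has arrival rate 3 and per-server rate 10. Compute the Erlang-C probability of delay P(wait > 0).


a = lambda/mu = 0.3000
rho = a/c = 0.1500
Erlang-C formula applied:
C(c,a) = 0.0391

0.0391


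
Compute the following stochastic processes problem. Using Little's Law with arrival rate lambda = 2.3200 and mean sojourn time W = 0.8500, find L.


Little's Law: L = lambda * W
= 2.3200 * 0.8500
= 1.9720

1.9720


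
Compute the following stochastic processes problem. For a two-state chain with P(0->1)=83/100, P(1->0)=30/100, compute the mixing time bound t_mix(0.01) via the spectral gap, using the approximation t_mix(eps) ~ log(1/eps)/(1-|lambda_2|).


lambda_2 = |1 - p01 - p10| = |1 - 0.8300 - 0.3000| = 0.1300
t_mix ~ log(1/eps)/(1 - |lambda_2|)
= log(100)/(1 - 0.1300) = 4.6052/0.8700
= 5.2933

5.2933


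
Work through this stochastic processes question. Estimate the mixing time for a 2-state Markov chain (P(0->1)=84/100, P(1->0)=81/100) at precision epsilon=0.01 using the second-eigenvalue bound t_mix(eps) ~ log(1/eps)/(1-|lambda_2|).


lambda_2 = |1 - p01 - p10| = |1 - 0.8400 - 0.8100| = 0.6500
t_mix ~ log(1/eps)/(1 - |lambda_2|)
= log(100)/(1 - 0.6500) = 4.6052/0.3500
= 13.1576

13.1576


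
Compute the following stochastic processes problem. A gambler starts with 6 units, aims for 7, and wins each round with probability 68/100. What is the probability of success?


Gambler's ruin formula:
r = q/p = 0.3200/0.6800 = 0.4706
P(win) = (1 - r^i)/(1 - r^N)
= (1 - 0.4706^6)/(1 - 0.4706^7)
= 0.9942

0.9942


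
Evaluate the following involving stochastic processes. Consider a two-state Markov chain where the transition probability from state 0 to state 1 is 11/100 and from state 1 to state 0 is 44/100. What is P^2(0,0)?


Computing P^2 by matrix multiplication.
P = [[0.8900, 0.1100], [0.4400, 0.5600]]
After raising P to the power 2:
P^2(0,0) = 0.8405

0.8405
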